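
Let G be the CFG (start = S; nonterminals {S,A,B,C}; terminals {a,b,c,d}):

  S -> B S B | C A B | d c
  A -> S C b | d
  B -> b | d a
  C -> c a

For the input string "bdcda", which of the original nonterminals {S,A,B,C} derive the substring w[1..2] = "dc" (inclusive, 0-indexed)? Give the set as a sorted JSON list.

CNF form of G:
  S -> B X5 | C X6 | T1 T3
  A -> S X4 | d
  B -> T1 T2 | b
  C -> T3 T2
  T0 -> b
  T1 -> d
  T2 -> a
  T3 -> c
  X4 -> C T0
  X5 -> S B
  X6 -> A B

CYK fill, restricted to cells inside w[1..2]:
  cell(1,1) d: {A,T1}  orig:{A}
  cell(2,2) c: {T3}  orig:{}
  cell(1,2) dc: {S}

Original NTs in T[1,2] deriving "dc": ["S"]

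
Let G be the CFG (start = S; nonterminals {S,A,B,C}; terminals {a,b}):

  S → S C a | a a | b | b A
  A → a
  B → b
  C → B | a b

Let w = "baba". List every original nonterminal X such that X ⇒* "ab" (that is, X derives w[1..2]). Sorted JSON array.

Convert to CNF:
  S -> S X2 | T0 T0 | T1 A | b
  A -> a
  B -> b
  C -> T0 T1 | b
  T0 -> a
  T1 -> b
  X2 -> C T0

CYK fill (cells [i..j] with 1 ≤ i ≤ j ≤ 2 only):
  T[1,1] 'a' = {A,T0}  orig:{A}
  T[2,2] 'b' = {B,C,S,T1}  orig:{B,C,S}
  T[1,2] 'ab' = {C}

Original NTs in T[1,2] deriving "ab": ["C"]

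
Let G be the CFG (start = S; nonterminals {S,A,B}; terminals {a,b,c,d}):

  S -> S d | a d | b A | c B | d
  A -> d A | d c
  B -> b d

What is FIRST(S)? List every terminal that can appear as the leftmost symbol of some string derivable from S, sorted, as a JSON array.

Compute FIRST by fixpoint:
iter 1:
  A via A→d A: +{d}
  B via B→b d: +{b}
  S via S→a d: +{a}
  S via S→b A: +{b}
  S via S→c B: +{c}
  S via S→d: +{d}
  FIRST[S]={a,b,c,d}  FIRST[A]={d}  FIRST[B]={b}
iter 2: (no change)
  FIRST[S]={a,b,c,d}  FIRST[A]={d}  FIRST[B]={b}

FIRST(S) = ["a", "b", "c", "d"]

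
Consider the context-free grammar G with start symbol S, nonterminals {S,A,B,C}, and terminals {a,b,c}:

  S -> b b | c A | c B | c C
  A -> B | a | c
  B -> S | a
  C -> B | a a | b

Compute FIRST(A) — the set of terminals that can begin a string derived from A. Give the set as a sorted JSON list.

FIRST iteration:
iter 1:
  A via A→a: +{a}
  A via A→c: +{c}
  B via B→a: +{a}
  C via C→B: +{a}
  C via C→b: +{b}
  S via S→b b: +{b}
  S via S→c A: +{c}
  FIRST[S]={b,c}  FIRST[A]={a,c}  FIRST[B]={a}  FIRST[C]={a,b}
iter 2:
  B via B→S: +{b,c}
  C via C→B: +{c}
  FIRST[S]={b,c}  FIRST[A]={a,c}  FIRST[B]={a,b,c}  FIRST[C]={a,b,c}
iter 3:
  A via A→B: +{b}
  FIRST[S]={b,c}  FIRST[A]={a,b,c}  FIRST[B]={a,b,c}  FIRST[C]={a,b,c}
iter 4: — fixpoint
  FIRST[S]={b,c}  FIRST[A]={a,b,c}  FIRST[B]={a,b,c}  FIRST[C]={a,b,c}

FIRST(A) = ["a", "b", "c"]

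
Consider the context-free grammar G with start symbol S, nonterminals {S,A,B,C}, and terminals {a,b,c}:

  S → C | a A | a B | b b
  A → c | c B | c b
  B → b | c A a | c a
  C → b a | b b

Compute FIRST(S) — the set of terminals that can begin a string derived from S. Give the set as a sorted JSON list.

Compute FIRST by fixpoint:
iter 1:
  A via A→c: +{c}
  B via B→b: +{b}
  B via B→c A a: +{c}
  C via C→b a: +{b}
  S via S→C: +{b}
  S via S→a A: +{a}
  S: {a,b}  A: {c}  B: {b,c}  C: {b}
iter 2: (no change)
  S: {a,b}  A: {c}  B: {b,c}  C: {b}

FIRST(S) = ["a", "b"]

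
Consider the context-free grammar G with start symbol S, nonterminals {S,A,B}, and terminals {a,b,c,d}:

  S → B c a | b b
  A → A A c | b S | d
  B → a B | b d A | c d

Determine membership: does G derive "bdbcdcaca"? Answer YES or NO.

Convert to CNF:
  S -> B X6 | T1 T1
  A -> A X4 | T1 S | d
  B -> T0 T3 | T1 X5 | T2 B
  T0 -> c
  T1 -> b
  T2 -> a
  T3 -> d
  X4 -> A T0
  X5 -> T3 A
  X6 -> T0 T2

CYK fill:
  [0..0]={T1}  "b"  orig:{}
  [1..1]={A,T3}  "d"  orig:{A}
  [2..2]={T1}  "b"  orig:{}
  [3..3]={T0}  "c"  orig:{}
  [4..4]={A,T3}  "d"  orig:{A}
  [5..5]={T0}  "c"  orig:{}
  [6..6]={T2}  "a"  orig:{}
  [7..7]={T0}  "c"  orig:{}
  [8..8]={T2}  "a"  orig:{}
  [0..1]=∅  "bd"
  [1..2]=∅  "db"
  [2..3]=∅  "bc"
  [3..4]={B}  "cd"
  [4..5]={X4}  "dc"  orig:{}
  [5..6]={X6}  "ca"  orig:{}
  [6..7]=∅  "ac"
  [7..8]={X6}  "ca"  orig:{}
  [0..2]=∅  "bdb"
  [1..3]=∅  "dbc"
  [2..4]=∅  "bcd"
  [3..5]=∅  "cdc"
  [4..6]=∅  "dca"
  [5..7]=∅  "cac"
  [6..8]=∅  "aca"
  [0..3]=∅  "bdbc"
  [1..4]=∅  "dbcd"
  [2..5]=∅  "bcdc"
  [3..6]={S}  "cdca"
  [4..7]=∅  "dcac"
  [5..8]=∅  "caca"
  [0..4]=∅  "bdbcd"
  [1..5]=∅  "dbcdc"
  [2..6]={A}  "bcdca"
  [3..7]=∅  "cdcac"
  [4..8]=∅  "dcaca"
  [0..5]=∅  "bdbcdc"
  [1..6]={X5}  "dbcdca"  orig:{}
  [2..7]={X4}  "bcdcac"  orig:{}
  [3..8]=∅  "cdcaca"
  [0..6]={B}  "bdbcdca"
  [1..7]={A}  "dbcdcac"
  [2..8]=∅  "bcdcaca"
  [0..7]=∅  "bdbcdcac"
  [1..8]=∅  "dbcdcaca"
  [0..8]={S}  "bdbcdcaca"

S ∈ T[0,8] ⇒ YES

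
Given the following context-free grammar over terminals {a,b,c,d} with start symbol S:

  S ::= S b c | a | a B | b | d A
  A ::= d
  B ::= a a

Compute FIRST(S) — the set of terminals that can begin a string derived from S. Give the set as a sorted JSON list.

FIRST sets, iterate to fixpoint:
pass 1:
  A via A→d: +{d}
  B via B→a a: +{a}
  S via S→a: +{a}
  S via S→b: +{b}
  S via S→d A: +{d}
  FIRST(S)={a,b,d}  FIRST(A)={d}  FIRST(B)={a}
pass 2: (no change)
  FIRST(S)={a,b,d}  FIRST(A)={d}  FIRST(B)={a}

FIRST(S) = ["a", "b", "d"]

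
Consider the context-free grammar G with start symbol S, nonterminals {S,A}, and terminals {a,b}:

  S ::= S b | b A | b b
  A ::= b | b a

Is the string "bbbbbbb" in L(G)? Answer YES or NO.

Convert to CNF:
  S -> S T0 | T0 A | T0 T0
  A -> T0 T1 | b
  T0 -> b
  T1 -> a

CYK table (by increasing span):
  cell(0,0) b: {A,T0}  orig:{A}
  cell(1,1) b: {A,T0}  orig:{A}
  cell(2,2) b: {A,T0}  orig:{A}
  cell(3,3) b: {A,T0}  orig:{A}
  cell(4,4) b: {A,T0}  orig:{A}
  cell(5,5) b: {A,T0}  orig:{A}
  cell(6,6) b: {A,T0}  orig:{A}
  cell(0,1) bb: {S}
  cell(1,2) bb: {S}
  cell(2,3) bb: {S}
  cell(3,4) bb: {S}
  cell(4,5) bb: {S}
  cell(5,6) bb: {S}
  cell(0,2) bbb: {S}
  cell(1,3) bbb: {S}
  cell(2,4) bbb: {S}
  cell(3,5) bbb: {S}
  cell(4,6) bbb: {S}
  cell(0,3) bbbb: {S}
  cell(1,4) bbbb: {S}
  cell(2,5) bbbb: {S}
  cell(3,6) bbbb: {S}
  cell(0,4) bbbbb: {S}
  cell(1,5) bbbbb: {S}
  cell(2,6) bbbbb: {S}
  cell(0,5) bbbbbb: {S}
  cell(1,6) bbbbbb: {S}
  cell(0,6) bbbbbbb: {S}

S ∈ T[0,6] ⇒ YES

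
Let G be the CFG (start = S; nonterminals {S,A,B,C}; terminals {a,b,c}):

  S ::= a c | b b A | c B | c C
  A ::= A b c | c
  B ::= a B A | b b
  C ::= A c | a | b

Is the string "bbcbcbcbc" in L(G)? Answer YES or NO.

Convert to CNF:
  S -> T0 X5 | T1 B | T1 C | T2 T1
  A -> A X3 | c
  B -> T0 T0 | T2 X4
  C -> A T1 | a | b
  T0 -> b
  T1 -> c
  T2 -> a
  X3 -> T0 T1
  X4 -> B A
  X5 -> T0 A

CYK table (by increasing span):
  [0..0]={C,T0}  "b"  orig:{C}
  [1..1]={C,T0}  "b"  orig:{C}
  [2..2]={A,T1}  "c"  orig:{A}
  [3..3]={C,T0}  "b"  orig:{C}
  [4..4]={A,T1}  "c"  orig:{A}
  [5..5]={C,T0}  "b"  orig:{C}
  [6..6]={A,T1}  "c"  orig:{A}
  [7..7]={C,T0}  "b"  orig:{C}
  [8..8]={A,T1}  "c"  orig:{A}
  [0..1]={B}  "bb"
  [1..2]={X3,X5}  "bc"  orig:{}
  [2..3]={S}  "cb"
  [3..4]={X3,X5}  "bc"  orig:{}
  [4..5]={S}  "cb"
  [5..6]={X3,X5}  "bc"  orig:{}
  [6..7]={S}  "cb"
  [7..8]={X3,X5}  "bc"  orig:{}
  [0..2]={S,X4}  "bbc"  orig:{S}
  [1..3]=∅  "bcb"
  [2..4]={A}  "cbc"
  [3..5]=∅  "bcb"
  [4..6]={A}  "cbc"
  [5..7]=∅  "bcb"
  [6..8]={A}  "cbc"
  [0..3]=∅  "bbcb"
  [1..4]={X5}  "bcbc"  orig:{}
  [2..5]=∅  "cbcb"
  [3..6]={X5}  "bcbc"  orig:{}
  [4..7]=∅  "cbcb"
  [5..8]={X5}  "bcbc"  orig:{}
  [0..4]={S,X4}  "bbcbc"  orig:{S}
  [1..5]=∅  "bcbcb"
  [2..6]={A}  "cbcbc"
  [3..7]=∅  "bcbcb"
  [4..8]={A}  "cbcbc"
  [0..5]=∅  "bbcbcb"
  [1..6]={X5}  "bcbcbc"  orig:{}
  [2..7]=∅  "cbcbcb"
  [3..8]={X5}  "bcbcbc"  orig:{}
  [0..6]={S,X4}  "bbcbcbc"  orig:{S}
  [1..7]=∅  "bcbcbcb"
  [2..8]={A}  "cbcbcbc"
  [0..7]=∅  "bbcbcbcb"
  [1..8]={X5}  "bcbcbcbc"  orig:{}
  [0..8]={S,X4}  "bbcbcbcbc"  orig:{S}

S ∈ T[0,8] ⇒ YES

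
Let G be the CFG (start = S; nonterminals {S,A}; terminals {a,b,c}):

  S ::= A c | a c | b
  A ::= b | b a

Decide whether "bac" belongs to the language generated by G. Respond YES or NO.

CNF form of G:
  S -> A T2 | T1 T2 | b
  A -> T0 T1 | b
  T0 -> b
  T1 -> a
  T2 -> c

CYK table (by increasing span):
  [0..0]={A,S,T0}  "b"  orig:{A,S}
  [1..1]={T1}  "a"  orig:{}
  [2..2]={T2}  "c"  orig:{}
  [0..1]={A}  "ba"
  [1..2]={S}  "ac"
  [0..2]={S}  "bac"

S ∈ T[0,2] ⇒ YES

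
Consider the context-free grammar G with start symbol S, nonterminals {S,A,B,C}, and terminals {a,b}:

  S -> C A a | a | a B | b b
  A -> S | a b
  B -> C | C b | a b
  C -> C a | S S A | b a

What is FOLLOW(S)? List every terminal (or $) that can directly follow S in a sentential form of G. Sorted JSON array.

Compute FIRST by fixpoint:
round 1:
  A via A→a b: +{a}
  B via B→a b: +{a}
  C via C→b a: +{b}
  S via S→C A a: +{b}
  S via S→a: +{a}
  FIRST(S)={a,b}  FIRST(A)={a}  FIRST(B)={a}  FIRST(C)={b}
round 2:
  A via A→S: +{b}
  B via B→C: +{b}
  C via C→S S A: +{a}
  FIRST(S)={a,b}  FIRST(A)={a,b}  FIRST(B)={a,b}  FIRST(C)={a,b}
round 3: (no change)
  FIRST(S)={a,b}  FIRST(A)={a,b}  FIRST(B)={a,b}  FIRST(C)={a,b}

FOLLOW sets:
seed FOLLOW(S) with $
pass 1:
  B→C b: FOLLOW(C) ⊇ FIRST(b) = {b}; new: +{b}
  C→C a: FOLLOW(C) ⊇ FIRST(a) = {a}; new: +{a}
  C→S S A: FOLLOW(S) ⊇ FIRST(S) = {a,b}; new: +{a,b}
  C→S S A: FOLLOW(A) ⊇ FOLLOW(C) ⊇ {a,b}; new: +{a,b}
  S→a B: FOLLOW(B) ⊇ FOLLOW(S) ⊇ {$,a,b}; new: +{$,a,b}
  S: {$,a,b}  A: {a,b}  B: {$,a,b}  C: {a,b}
pass 2:
  B→C: FOLLOW(C) ⊇ FOLLOW(B) ⊇ {$,a,b}; new: +{$}
  C→S S A: FOLLOW(A) ⊇ FOLLOW(C) ⊇ {$,a,b}; new: +{$}
  S: {$,a,b}  A: {$,a,b}  B: {$,a,b}  C: {$,a,b}
pass 3: — fixpoint
  S: {$,a,b}  A: {$,a,b}  B: {$,a,b}  C: {$,a,b}

FOLLOW(S) = ["$", "a", "b"]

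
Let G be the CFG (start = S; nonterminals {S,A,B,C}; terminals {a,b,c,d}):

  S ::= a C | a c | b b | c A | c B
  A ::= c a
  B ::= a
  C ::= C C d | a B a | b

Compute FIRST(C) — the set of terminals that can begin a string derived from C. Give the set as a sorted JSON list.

FIRST sets, iterate to fixpoint:
pass 1:
  A via A→c a: +{c}
  B via B→a: +{a}
  C via C→a B a: +{a}
  C via C→b: +{b}
  S via S→a C: +{a}
  S via S→b b: +{b}
  S via S→c A: +{c}
  S: {a,b,c}  A: {c}  B: {a}  C: {a,b}
pass 2: (stable)
  S: {a,b,c}  A: {c}  B: {a}  C: {a,b}

FIRST(C) = ["a", "b"]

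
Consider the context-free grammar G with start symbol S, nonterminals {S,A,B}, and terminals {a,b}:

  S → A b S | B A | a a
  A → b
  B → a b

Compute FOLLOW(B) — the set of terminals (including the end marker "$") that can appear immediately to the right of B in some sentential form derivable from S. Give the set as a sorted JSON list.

Compute FIRST by fixpoint:
pass 1:
  A via A→b: +{b}
  B via B→a b: +{a}
  S via S→A b S: +{b}
  S via S→B A: +{a}
  FIRST(S)={a,b}  FIRST(A)={b}  FIRST(B)={a}
pass 2: — fixpoint
  FIRST(S)={a,b}  FIRST(A)={b}  FIRST(B)={a}

FOLLOW iteration:
initialize: $ ∈ FOLLOW(S)
pass 1:
  S→A b S: FOLLOW(A) ⊇ FIRST(b) = {b}; new: +{b}
  S→B A: FOLLOW(B) ⊇ FIRST(A) = {b}; new: +{b}
  S→B A: FOLLOW(A) ⊇ FOLLOW(S) ⊇ {$}; new: +{$}
  S: {$}  A: {$,b}  B: {b}
pass 2: (stable)
  S: {$}  A: {$,b}  B: {b}

FOLLOW(B) = ["b"]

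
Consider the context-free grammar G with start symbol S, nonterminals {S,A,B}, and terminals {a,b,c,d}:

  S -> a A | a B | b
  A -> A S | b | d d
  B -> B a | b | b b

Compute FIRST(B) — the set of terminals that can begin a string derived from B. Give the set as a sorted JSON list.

FIRST iteration:
round 1:
  A via A→b: +{b}
  A via A→d d: +{d}
  B via B→b: +{b}
  S via S→a A: +{a}
  S via S→b: +{b}
  FIRST(S)={a,b}  FIRST(A)={b,d}  FIRST(B)={b}
round 2: — fixpoint
  FIRST(S)={a,b}  FIRST(A)={b,d}  FIRST(B)={b}

FIRST(B) = ["b"]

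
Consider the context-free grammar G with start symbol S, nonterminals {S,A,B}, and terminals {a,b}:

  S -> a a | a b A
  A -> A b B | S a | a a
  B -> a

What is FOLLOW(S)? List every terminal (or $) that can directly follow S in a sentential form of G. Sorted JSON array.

Compute FIRST by fixpoint:
round 1:
  A via A→a a: +{a}
  B via B→a: +{a}
  S via S→a a: +{a}
  S: {a}  A: {a}  B: {a}
round 2: done
  S: {a}  A: {a}  B: {a}

Compute FOLLOW by fixpoint:
FOLLOW(S) := {$}
pass 1:
  A→A b B: FOLLOW(A) ⊇ FIRST(b) = {b}; new: +{b}
  A→A b B: FOLLOW(B) ⊇ FOLLOW(A) ⊇ {b}; new: +{b}
  A→S a: FOLLOW(S) ⊇ FIRST(a) = {a}; new: +{a}
  S→a b A: FOLLOW(A) ⊇ FOLLOW(S) ⊇ {$,a}; new: +{$,a}
  FOLLOW[S]={$,a}  FOLLOW[A]={$,a,b}  FOLLOW[B]={b}
pass 2:
  A→A b B: FOLLOW(B) ⊇ FOLLOW(A) ⊇ {$,a,b}; new: +{$,a}
  FOLLOW[S]={$,a}  FOLLOW[A]={$,a,b}  FOLLOW[B]={$,a,b}
pass 3: done
  FOLLOW[S]={$,a}  FOLLOW[A]={$,a,b}  FOLLOW[B]={$,a,b}

FOLLOW(S) = ["$", "a"]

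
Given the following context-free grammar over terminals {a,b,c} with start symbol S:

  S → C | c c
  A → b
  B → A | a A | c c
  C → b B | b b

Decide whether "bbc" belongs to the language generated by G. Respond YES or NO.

Convert to CNF:
  S -> T1 T1 | T2 B | T2 T2
  A -> b
  B -> T0 A | T1 T1 | b
  C -> T2 B | T2 T2
  T0 -> a
  T1 -> c
  T2 -> b

CYK table (by increasing span):
  [0..0]={A,B,T2}  "b"  orig:{A,B}
  [1..1]={A,B,T2}  "b"  orig:{A,B}
  [2..2]={T1}  "c"  orig:{}
  [0..1]={C,S}  "bb"
  [1..2]=∅  "bc"
  [0..2]=∅  "bbc"

S ∉ T[0,2] ⇒ NO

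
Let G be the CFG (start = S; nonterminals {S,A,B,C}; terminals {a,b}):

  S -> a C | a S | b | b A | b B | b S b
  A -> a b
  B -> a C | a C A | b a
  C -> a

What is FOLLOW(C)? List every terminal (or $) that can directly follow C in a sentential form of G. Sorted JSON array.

Compute FIRST by fixpoint:
pass 1:
  A via A→a b: +{a}
  B via B→a C: +{a}
  B via B→b a: +{b}
  C via C→a: +{a}
  S via S→a C: +{a}
  S via S→b: +{b}
  S: {a,b}  A: {a}  B: {a,b}  C: {a}
pass 2: done
  S: {a,b}  A: {a}  B: {a,b}  C: {a}

FOLLOW iteration:
FOLLOW(S) := {$}
iter 1:
  B→a C A: FOLLOW(C) ⊇ FIRST(A) = {a}; new: +{a}
  S→a C: FOLLOW(C) ⊇ FOLLOW(S) ⊇ {$}; new: +{$}
  S→b A: FOLLOW(A) ⊇ FOLLOW(S) ⊇ {$}; new: +{$}
  S→b B: FOLLOW(B) ⊇ FOLLOW(S) ⊇ {$}; new: +{$}
  S→b S b: FOLLOW(S) ⊇ FIRST(b) = {b}; new: +{b}
  S: {$,b}  A: {$}  B: {$}  C: {$,a}
iter 2:
  S→a C: FOLLOW(C) ⊇ FOLLOW(S) ⊇ {$,b}; new: +{b}
  S→b A: FOLLOW(A) ⊇ FOLLOW(S) ⊇ {$,b}; new: +{b}
  S→b B: FOLLOW(B) ⊇ FOLLOW(S) ⊇ {$,b}; new: +{b}
  S: {$,b}  A: {$,b}  B: {$,b}  C: {$,a,b}
iter 3: — fixpoint
  S: {$,b}  A: {$,b}  B: {$,b}  C: {$,a,b}

FOLLOW(C) = ["$", "a", "b"]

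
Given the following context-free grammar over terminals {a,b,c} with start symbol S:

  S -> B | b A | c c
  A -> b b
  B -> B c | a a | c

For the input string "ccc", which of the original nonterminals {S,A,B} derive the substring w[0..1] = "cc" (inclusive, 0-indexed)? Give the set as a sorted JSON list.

Convert to CNF:
  S -> B T1 | T0 A | T1 T1 | T2 T2 | c
  A -> T0 T0
  B -> B T1 | T2 T2 | c
  T0 -> b
  T1 -> c
  T2 -> a

CYK fill, restricted to cells inside w[0..1]:
  [0..0]={B,S,T1}  "c"  orig:{B,S}
  [1..1]={B,S,T1}  "c"  orig:{B,S}
  [0..1]={B,S}  "cc"

Original NTs in T[0,1] deriving "cc": ["B", "S"]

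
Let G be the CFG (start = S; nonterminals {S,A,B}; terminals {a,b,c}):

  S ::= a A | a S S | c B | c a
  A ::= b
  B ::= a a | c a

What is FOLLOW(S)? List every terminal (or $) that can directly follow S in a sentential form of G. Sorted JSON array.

Compute FIRST by fixpoint:
round 1:
  A via A→b: +{b}
  B via B→a a: +{a}
  B via B→c a: +{c}
  S via S→a A: +{a}
  S via S→c B: +{c}
  S: {a,c}  A: {b}  B: {a,c}
round 2: (stable)
  S: {a,c}  A: {b}  B: {a,c}

Compute FOLLOW by fixpoint:
initialize: $ ∈ FOLLOW(S)
round 1:
  S→a A: FOLLOW(A) ⊇ FOLLOW(S) ⊇ {$}; new: +{$}
  S→a S S: FOLLOW(S) ⊇ FIRST(S) = {a,c}; new: +{a,c}
  S→c B: FOLLOW(B) ⊇ FOLLOW(S) ⊇ {$,a,c}; new: +{$,a,c}
  FOLLOW[S]={$,a,c}  FOLLOW[A]={$}  FOLLOW[B]={$,a,c}
round 2:
  S→a A: FOLLOW(A) ⊇ FOLLOW(S) ⊇ {$,a,c}; new: +{a,c}
  FOLLOW[S]={$,a,c}  FOLLOW[A]={$,a,c}  FOLLOW[B]={$,a,c}
round 3: done
  FOLLOW[S]={$,a,c}  FOLLOW[A]={$,a,c}  FOLLOW[B]={$,a,c}

FOLLOW(S) = ["$", "a", "c"]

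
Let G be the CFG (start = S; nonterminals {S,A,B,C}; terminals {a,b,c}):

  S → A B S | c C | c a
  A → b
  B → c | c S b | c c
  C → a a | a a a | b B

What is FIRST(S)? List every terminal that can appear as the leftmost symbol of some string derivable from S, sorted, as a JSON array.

FIRST sets, iterate to fixpoint:
pass 1:
  A via A→b: +{b}
  B via B→c: +{c}
  C via C→a a: +{a}
  C via C→b B: +{b}
  S via S→A B S: +{b}
  S via S→c C: +{c}
  S: {b,c}  A: {b}  B: {c}  C: {a,b}
pass 2: (stable)
  S: {b,c}  A: {b}  B: {c}  C: {a,b}

FIRST(S) = ["b", "c"]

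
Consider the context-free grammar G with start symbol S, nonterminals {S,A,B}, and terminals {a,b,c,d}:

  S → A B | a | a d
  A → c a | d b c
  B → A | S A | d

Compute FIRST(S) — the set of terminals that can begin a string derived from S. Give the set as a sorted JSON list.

FIRST iteration:
[1]
  A via A→c a: +{c}
  A via A→d b c: +{d}
  B via B→A: +{c,d}
  S via S→A B: +{c,d}
  S via S→a: +{a}
  S: {a,c,d}  A: {c,d}  B: {c,d}
[2]
  B via B→S A: +{a}
  S: {a,c,d}  A: {c,d}  B: {a,c,d}
[3] (stable)
  S: {a,c,d}  A: {c,d}  B: {a,c,d}

FIRST(S) = ["a", "c", "d"]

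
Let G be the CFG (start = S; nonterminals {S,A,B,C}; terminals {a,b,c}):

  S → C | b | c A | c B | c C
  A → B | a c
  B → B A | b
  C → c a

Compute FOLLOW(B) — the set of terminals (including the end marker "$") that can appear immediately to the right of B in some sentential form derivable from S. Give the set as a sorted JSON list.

Compute FIRST by fixpoint:
iter 1:
  A via A→a c: +{a}
  B via B→b: +{b}
  C via C→c a: +{c}
  S via S→C: +{c}
  S via S→b: +{b}
  FIRST(S)={b,c}  FIRST(A)={a}  FIRST(B)={b}  FIRST(C)={c}
iter 2:
  A via A→B: +{b}
  FIRST(S)={b,c}  FIRST(A)={a,b}  FIRST(B)={b}  FIRST(C)={c}
iter 3: (stable)
  FIRST(S)={b,c}  FIRST(A)={a,b}  FIRST(B)={b}  FIRST(C)={c}

Compute FOLLOW by fixpoint:
initialize: $ ∈ FOLLOW(S)
iter 1:
  B→B A: FOLLOW(B) ⊇ FIRST(A) = {a,b}; new: +{a,b}
  B→B A: FOLLOW(A) ⊇ FOLLOW(B) ⊇ {a,b}; new: +{a,b}
  S→C: FOLLOW(C) ⊇ FOLLOW(S) ⊇ {$}; new: +{$}
  S→c A: FOLLOW(A) ⊇ FOLLOW(S) ⊇ {$}; new: +{$}
  S→c B: FOLLOW(B) ⊇ FOLLOW(S) ⊇ {$}; new: +{$}
  S: {$}  A: {$,a,b}  B: {$,a,b}  C: {$}
iter 2: done
  S: {$}  A: {$,a,b}  B: {$,a,b}  C: {$}

FOLLOW(B) = ["$", "a", "b"]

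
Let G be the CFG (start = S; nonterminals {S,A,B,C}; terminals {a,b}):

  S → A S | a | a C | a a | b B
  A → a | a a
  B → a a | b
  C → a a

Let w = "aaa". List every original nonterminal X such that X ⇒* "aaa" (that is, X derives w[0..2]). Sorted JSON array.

Convert to CNF:
  S -> A S | T0 C | T0 T0 | T1 B | a
  A -> T0 T0 | a
  B -> T0 T0 | b
  C -> T0 T0
  T0 -> a
  T1 -> b

CYK table (by increasing span) — only the sub-triangle for w[0..2]:
  cell(0,0) a: {A,S,T0}  orig:{A,S}
  cell(1,1) a: {A,S,T0}  orig:{A,S}
  cell(2,2) a: {A,S,T0}  orig:{A,S}
  cell(0,1) aa: {A,B,C,S}
  cell(1,2) aa: {A,B,C,S}
  cell(0,2) aaa: {S}

Original NTs in T[0,2] deriving "aaa": ["S"]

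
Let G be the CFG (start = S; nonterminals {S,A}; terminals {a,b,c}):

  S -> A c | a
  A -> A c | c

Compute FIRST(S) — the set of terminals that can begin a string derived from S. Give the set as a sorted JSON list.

FIRST sets, iterate to fixpoint:
round 1:
  A via A→c: +{c}
  S via S→A c: +{c}
  S via S→a: +{a}
  FIRST(S)={a,c}  FIRST(A)={c}
round 2: — fixpoint
  FIRST(S)={a,c}  FIRST(A)={c}

FIRST(S) = ["a", "c"]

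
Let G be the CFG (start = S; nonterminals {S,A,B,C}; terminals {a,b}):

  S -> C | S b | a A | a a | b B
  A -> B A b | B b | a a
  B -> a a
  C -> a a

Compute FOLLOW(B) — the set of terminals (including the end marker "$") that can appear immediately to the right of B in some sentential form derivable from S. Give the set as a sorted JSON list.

FIRST iteration:
iter 1:
  A via A→a a: +{a}
  B via B→a a: +{a}
  C via C→a a: +{a}
  S via S→C: +{a}
  S via S→b B: +{b}
  FIRST[S]={a,b}  FIRST[A]={a}  FIRST[B]={a}  FIRST[C]={a}
iter 2: — fixpoint
  FIRST[S]={a,b}  FIRST[A]={a}  FIRST[B]={a}  FIRST[C]={a}

FOLLOW sets:
initialize: $ ∈ FOLLOW(S)
round 1:
  A→B A b: FOLLOW(B) ⊇ FIRST(A) = {a}; new: +{a}
  A→B A b: FOLLOW(A) ⊇ FIRST(b) = {b}; new: +{b}
  A→B b: FOLLOW(B) ⊇ FIRST(b) = {b}; new: +{b}
  S→C: FOLLOW(C) ⊇ FOLLOW(S) ⊇ {$}; new: +{$}
  S→S b: FOLLOW(S) ⊇ FIRST(b) = {b}; new: +{b}
  S→a A: FOLLOW(A) ⊇ FOLLOW(S) ⊇ {$,b}; new: +{$}
  S→b B: FOLLOW(B) ⊇ FOLLOW(S) ⊇ {$,b}; new: +{$}
  S: {$,b}  A: {$,b}  B: {$,a,b}  C: {$}
round 2:
  S→C: FOLLOW(C) ⊇ FOLLOW(S) ⊇ {$,b}; new: +{b}
  S: {$,b}  A: {$,b}  B: {$,a,b}  C: {$,b}
round 3: done
  S: {$,b}  A: {$,b}  B: {$,a,b}  C: {$,b}

FOLLOW(B) = ["$", "a", "b"]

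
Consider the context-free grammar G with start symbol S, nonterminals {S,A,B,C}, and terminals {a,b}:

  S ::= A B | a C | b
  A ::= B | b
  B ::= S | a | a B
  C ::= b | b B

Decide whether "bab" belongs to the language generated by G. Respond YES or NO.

Convert to CNF:
  S -> A B | T0 C | b
  A -> A B | T0 B | T0 C | a | b
  B -> A B | T0 B | T0 C | a | b
  C -> T1 B | b
  T0 -> a
  T1 -> b

CYK table (by increasing span):
  T[0,0] 'b' = {A,B,C,S,T1}  orig:{A,B,C,S}
  T[1,1] 'a' = {A,B,T0}  orig:{A,B}
  T[2,2] 'b' = {A,B,C,S,T1}  orig:{A,B,C,S}
  T[0,1] 'ba' = {A,B,C,S}
  T[1,2] 'ab' = {A,B,S}
  T[0,2] 'bab' = {A,B,C,S}

S ∈ T[0,2] ⇒ YES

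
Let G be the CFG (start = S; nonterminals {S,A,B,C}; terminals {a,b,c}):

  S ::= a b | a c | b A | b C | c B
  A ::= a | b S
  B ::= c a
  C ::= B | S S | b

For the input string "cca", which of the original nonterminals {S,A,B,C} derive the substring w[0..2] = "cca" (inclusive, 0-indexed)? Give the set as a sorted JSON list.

CNF form of G:
  S -> T0 A | T0 C | T1 B | T2 T0 | T2 T1
  A -> T0 S | a
  B -> T1 T2
  C -> S S | T1 T2 | b
  T0 -> b
  T1 -> c
  T2 -> a

CYK table (by increasing span) (cells [i..j] with 0 ≤ i ≤ j ≤ 2 only):
  [0..0]={T1}  "c"  orig:{}
  [1..1]={T1}  "c"  orig:{}
  [2..2]={A,T2}  "a"  orig:{A}
  [0..1]=∅  "cc"
  [1..2]={B,C}  "ca"
  [0..2]={S}  "cca"

Original NTs in T[0,2] deriving "cca": ["S"]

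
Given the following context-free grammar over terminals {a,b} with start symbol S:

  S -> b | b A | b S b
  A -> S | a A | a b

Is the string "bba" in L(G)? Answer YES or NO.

CNF form of G:
  S -> T1 A | T1 X3 | b
  A -> T0 A | T0 T1 | T1 A | T1 X2 | b
  T0 -> a
  T1 -> b
  X2 -> S T1
  X3 -> S T1

Fill CYK table bottom-up:
  [0..0]={A,S,T1}  "b"  orig:{A,S}
  [1..1]={A,S,T1}  "b"  orig:{A,S}
  [2..2]={T0}  "a"  orig:{}
  [0..1]={A,S,X2,X3}  "bb"  orig:{A,S}
  [1..2]=∅  "ba"
  [0..2]=∅  "bba"

S ∉ T[0,2] ⇒ NO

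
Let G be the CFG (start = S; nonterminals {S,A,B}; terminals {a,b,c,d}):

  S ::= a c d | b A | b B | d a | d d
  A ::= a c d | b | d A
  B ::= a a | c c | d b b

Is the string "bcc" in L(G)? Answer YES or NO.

CNF form of G:
  S -> T0 X6 | T2 T0 | T2 T2 | T3 A | T3 B
  A -> T0 X4 | T2 A | b
  B -> T0 T0 | T1 T1 | T2 X5
  T0 -> a
  T1 -> c
  T2 -> d
  T3 -> b
  X4 -> T1 T2
  X5 -> T3 T3
  X6 -> T1 T2

CYK fill:
  [0..0]={A,T3}  "b"  orig:{A}
  [1..1]={T1}  "c"  orig:{}
  [2..2]={T1}  "c"  orig:{}
  [0..1]=∅  "bc"
  [1..2]={B}  "cc"
  [0..2]={S}  "bcc"

S ∈ T[0,2] ⇒ YES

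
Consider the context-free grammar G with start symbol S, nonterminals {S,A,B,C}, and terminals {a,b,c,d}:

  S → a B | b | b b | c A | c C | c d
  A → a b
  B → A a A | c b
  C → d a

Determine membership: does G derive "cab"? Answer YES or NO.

Convert to CNF:
  S -> T0 B | T1 T1 | T2 A | T2 C | T2 T3 | b
  A -> T0 T1
  B -> A X4 | T2 T1
  C -> T3 T0
  T0 -> a
  T1 -> b
  T2 -> c
  T3 -> d
  X4 -> T0 A

CYK table (by increasing span):
  cell(0,0) c: {T2}  orig:{}
  cell(1,1) a: {T0}  orig:{}
  cell(2,2) b: {S,T1}  orig:{S}
  cell(0,1) ca: ∅
  cell(1,2) ab: {A}
  cell(0,2) cab: {S}

S ∈ T[0,2] ⇒ YES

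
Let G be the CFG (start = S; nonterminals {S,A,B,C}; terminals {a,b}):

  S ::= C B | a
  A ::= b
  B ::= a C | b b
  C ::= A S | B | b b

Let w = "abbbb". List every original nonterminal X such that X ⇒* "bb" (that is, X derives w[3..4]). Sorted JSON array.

Convert to CNF:
  S -> C B | a
  A -> b
  B -> T0 C | T1 T1
  C -> A S | T0 C | T1 T1
  T0 -> a
  T1 -> b

CYK fill (cells [i..j] with 3 ≤ i ≤ j ≤ 4 only):
  T[3,3] 'b' = {A,T1}  orig:{A}
  T[4,4] 'b' = {A,T1}  orig:{A}
  T[3,4] 'bb' = {B,C}

Original NTs in T[3,4] deriving "bb": ["B", "C"]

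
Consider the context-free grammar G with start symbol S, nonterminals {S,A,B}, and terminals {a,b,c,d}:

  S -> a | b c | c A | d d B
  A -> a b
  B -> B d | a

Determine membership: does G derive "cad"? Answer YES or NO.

Convert to CNF:
  S -> T1 T3 | T2 X4 | T3 A | a
  A -> T0 T1
  B -> B T2 | a
  T0 -> a
  T1 -> b
  T2 -> d
  T3 -> c
  X4 -> T2 B

Fill CYK table bottom-up:
  T[0,0] 'c' = {T3}  orig:{}
  T[1,1] 'a' = {B,S,T0}  orig:{B,S}
  T[2,2] 'd' = {T2}  orig:{}
  T[0,1] 'ca' = ∅
  T[1,2] 'ad' = {B}
  T[0,2] 'cad' = ∅

S ∉ T[0,2] ⇒ NO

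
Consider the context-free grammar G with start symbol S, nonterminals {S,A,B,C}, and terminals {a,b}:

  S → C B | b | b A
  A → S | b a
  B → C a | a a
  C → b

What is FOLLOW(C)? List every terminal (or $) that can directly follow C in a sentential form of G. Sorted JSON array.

FIRST iteration:
round 1:
  A via A→b a: +{b}
  B via B→a a: +{a}
  C via C→b: +{b}
  S via S→C B: +{b}
  FIRST[S]={b}  FIRST[A]={b}  FIRST[B]={a}  FIRST[C]={b}
round 2:
  B via B→C a: +{b}
  FIRST[S]={b}  FIRST[A]={b}  FIRST[B]={a,b}  FIRST[C]={b}
round 3: (stable)
  FIRST[S]={b}  FIRST[A]={b}  FIRST[B]={a,b}  FIRST[C]={b}

FOLLOW sets:
initialize: $ ∈ FOLLOW(S)
pass 1:
  B→C a: FOLLOW(C) ⊇ FIRST(a) = {a}; new: +{a}
  S→C B: FOLLOW(C) ⊇ FIRST(B) = {a,b}; new: +{b}
  S→C B: FOLLOW(B) ⊇ FOLLOW(S) ⊇ {$}; new: +{$}
  S→b A: FOLLOW(A) ⊇ FOLLOW(S) ⊇ {$}; new: +{$}
  S: {$}  A: {$}  B: {$}  C: {a,b}
pass 2: (no change)
  S: {$}  A: {$}  B: {$}  C: {a,b}

FOLLOW(C) = ["a", "b"]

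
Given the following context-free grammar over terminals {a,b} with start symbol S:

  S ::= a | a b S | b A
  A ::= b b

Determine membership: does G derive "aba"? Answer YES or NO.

Convert to CNF:
  S -> T0 A | T1 X2 | a
  A -> T0 T0
  T0 -> b
  T1 -> a
  X2 -> T0 S

CYK fill:
  T[0,0] 'a' = {S,T1}  orig:{S}
  T[1,1] 'b' = {T0}  orig:{}
  T[2,2] 'a' = {S,T1}  orig:{S}
  T[0,1] 'ab' = ∅
  T[1,2] 'ba' = {X2}  orig:{}
  T[0,2] 'aba' = {S}

S ∈ T[0,2] ⇒ YES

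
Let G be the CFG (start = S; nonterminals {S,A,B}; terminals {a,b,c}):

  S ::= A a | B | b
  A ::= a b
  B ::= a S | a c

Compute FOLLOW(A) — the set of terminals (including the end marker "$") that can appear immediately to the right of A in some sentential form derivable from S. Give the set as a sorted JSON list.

FIRST iteration:
round 1:
  A via A→a b: +{a}
  B via B→a S: +{a}
  S via S→A a: +{a}
  S via S→b: +{b}
  FIRST[S]={a,b}  FIRST[A]={a}  FIRST[B]={a}
round 2: (no change)
  FIRST[S]={a,b}  FIRST[A]={a}  FIRST[B]={a}

Compute FOLLOW by fixpoint:
FOLLOW(S) := {$}
pass 1:
  S→A a: FOLLOW(A) ⊇ FIRST(a) = {a}; new: +{a}
  S→B: FOLLOW(B) ⊇ FOLLOW(S) ⊇ {$}; new: +{$}
  FOLLOW(S)={$}  FOLLOW(A)={a}  FOLLOW(B)={$}
pass 2: (stable)
  FOLLOW(S)={$}  FOLLOW(A)={a}  FOLLOW(B)={$}

FOLLOW(A) = ["a"]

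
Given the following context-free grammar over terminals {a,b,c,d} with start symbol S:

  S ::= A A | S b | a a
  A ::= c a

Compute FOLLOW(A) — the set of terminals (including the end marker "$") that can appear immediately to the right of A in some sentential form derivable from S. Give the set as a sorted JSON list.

Compute FIRST by fixpoint:
[1]
  A via A→c a: +{c}
  S via S→A A: +{c}
  S via S→a a: +{a}
  FIRST(S)={a,c}  FIRST(A)={c}
[2] (no change)
  FIRST(S)={a,c}  FIRST(A)={c}

FOLLOW iteration:
initialize: $ ∈ FOLLOW(S)
pass 1:
  S→A A: FOLLOW(A) ⊇ FIRST(A) = {c}; new: +{c}
  S→A A: FOLLOW(A) ⊇ FOLLOW(S) ⊇ {$}; new: +{$}
  S→S b: FOLLOW(S) ⊇ FIRST(b) = {b}; new: +{b}
  FOLLOW(S)={$,b}  FOLLOW(A)={$,c}
pass 2:
  S→A A: FOLLOW(A) ⊇ FOLLOW(S) ⊇ {$,b}; new: +{b}
  FOLLOW(S)={$,b}  FOLLOW(A)={$,b,c}
pass 3: (stable)
  FOLLOW(S)={$,b}  FOLLOW(A)={$,b,c}

FOLLOW(A) = ["$", "b", "c"]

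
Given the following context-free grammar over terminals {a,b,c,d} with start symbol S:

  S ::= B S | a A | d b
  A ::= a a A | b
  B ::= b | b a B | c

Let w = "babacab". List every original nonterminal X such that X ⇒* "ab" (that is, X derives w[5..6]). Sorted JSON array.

CNF form of G:
  S -> B S | T0 A | T2 T1
  A -> T0 X3 | b
  B -> T1 X4 | b | c
  T0 -> a
  T1 -> b
  T2 -> d
  X3 -> T0 A
  X4 -> T0 B

CYK fill, restricted to cells inside w[5..6]:
  T[5,5] 'a' = {T0}  orig:{}
  T[6,6] 'b' = {A,B,T1}  orig:{A,B}
  T[5,6] 'ab' = {S,X3,X4}  orig:{S}

Original NTs in T[5,6] deriving "ab": ["S"]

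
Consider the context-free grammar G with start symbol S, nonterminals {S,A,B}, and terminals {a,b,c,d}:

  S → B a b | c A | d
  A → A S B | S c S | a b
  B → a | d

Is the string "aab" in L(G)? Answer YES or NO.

Convert to CNF:
  S -> B X5 | T0 A | d
  A -> A X3 | S X4 | T1 T2
  B -> a | d
  T0 -> c
  T1 -> a
  T2 -> b
  X3 -> S B
  X4 -> T0 S
  X5 -> T1 T2

CYK table (by increasing span):
  [0..0]={B,T1}  "a"  orig:{B}
  [1..1]={B,T1}  "a"  orig:{B}
  [2..2]={T2}  "b"  orig:{}
  [0..1]=∅  "aa"
  [1..2]={A,X5}  "ab"  orig:{A}
  [0..2]={S}  "aab"

S ∈ T[0,2] ⇒ YES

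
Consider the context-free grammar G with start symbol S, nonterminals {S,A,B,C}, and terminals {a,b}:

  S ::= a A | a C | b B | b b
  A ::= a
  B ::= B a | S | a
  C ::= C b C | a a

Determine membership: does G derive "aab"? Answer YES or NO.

CNF form of G:
  S -> T0 A | T0 C | T1 B | T1 T1
  A -> a
  B -> B T0 | T0 A | T0 C | T1 B | T1 T1 | a
  C -> C X2 | T0 T0
  T0 -> a
  T1 -> b
  X2 -> T1 C

Fill CYK table bottom-up:
  [0..0]={A,B,T0}  "a"  orig:{A,B}
  [1..1]={A,B,T0}  "a"  orig:{A,B}
  [2..2]={T1}  "b"  orig:{}
  [0..1]={B,C,S}  "aa"
  [1..2]=∅  "ab"
  [0..2]=∅  "aab"

S ∉ T[0,2] ⇒ NO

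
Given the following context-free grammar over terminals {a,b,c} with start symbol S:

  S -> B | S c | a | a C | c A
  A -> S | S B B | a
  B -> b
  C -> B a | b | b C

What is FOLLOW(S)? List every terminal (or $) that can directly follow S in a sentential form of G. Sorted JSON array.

FIRST iteration:
[1]
  A via A→a: +{a}
  B via B→b: +{b}
  C via C→B a: +{b}
  S via S→B: +{b}
  S via S→a: +{a}
  S via S→c A: +{c}
  S: {a,b,c}  A: {a}  B: {b}  C: {b}
[2]
  A via A→S: +{b,c}
  S: {a,b,c}  A: {a,b,c}  B: {b}  C: {b}
[3] (no change)
  S: {a,b,c}  A: {a,b,c}  B: {b}  C: {b}

FOLLOW iteration:
seed FOLLOW(S) with $
round 1:
  A→S B B: FOLLOW(S) ⊇ FIRST(B) = {b}; new: +{b}
  A→S B B: FOLLOW(B) ⊇ FIRST(B) = {b}; new: +{b}
  C→B a: FOLLOW(B) ⊇ FIRST(a) = {a}; new: +{a}
  S→B: FOLLOW(B) ⊇ FOLLOW(S) ⊇ {$,b}; new: +{$}
  S→S c: FOLLOW(S) ⊇ FIRST(c) = {c}; new: +{c}
  S→a C: FOLLOW(C) ⊇ FOLLOW(S) ⊇ {$,b,c}; new: +{$,b,c}
  S→c A: FOLLOW(A) ⊇ FOLLOW(S) ⊇ {$,b,c}; new: +{$,b,c}
  FOLLOW(S)={$,b,c}  FOLLOW(A)={$,b,c}  FOLLOW(B)={$,a,b}  FOLLOW(C)={$,b,c}
round 2:
  A→S B B: FOLLOW(B) ⊇ FOLLOW(A) ⊇ {$,b,c}; new: +{c}
  FOLLOW(S)={$,b,c}  FOLLOW(A)={$,b,c}  FOLLOW(B)={$,a,b,c}  FOLLOW(C)={$,b,c}
round 3: (stable)
  FOLLOW(S)={$,b,c}  FOLLOW(A)={$,b,c}  FOLLOW(B)={$,a,b,c}  FOLLOW(C)={$,b,c}

FOLLOW(S) = ["$", "b", "c"]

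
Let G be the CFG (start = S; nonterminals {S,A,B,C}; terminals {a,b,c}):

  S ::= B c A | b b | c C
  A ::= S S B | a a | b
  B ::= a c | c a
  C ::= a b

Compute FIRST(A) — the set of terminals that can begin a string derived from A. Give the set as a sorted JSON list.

FIRST sets, iterate to fixpoint:
pass 1:
  A via A→a a: +{a}
  A via A→b: +{b}
  B via B→a c: +{a}
  B via B→c a: +{c}
  C via C→a b: +{a}
  S via S→B c A: +{a,c}
  S via S→b b: +{b}
  FIRST[S]={a,b,c}  FIRST[A]={a,b}  FIRST[B]={a,c}  FIRST[C]={a}
pass 2:
  A via A→S S B: +{c}
  FIRST[S]={a,b,c}  FIRST[A]={a,b,c}  FIRST[B]={a,c}  FIRST[C]={a}
pass 3: done
  FIRST[S]={a,b,c}  FIRST[A]={a,b,c}  FIRST[B]={a,c}  FIRST[C]={a}

FIRST(A) = ["a", "b", "c"]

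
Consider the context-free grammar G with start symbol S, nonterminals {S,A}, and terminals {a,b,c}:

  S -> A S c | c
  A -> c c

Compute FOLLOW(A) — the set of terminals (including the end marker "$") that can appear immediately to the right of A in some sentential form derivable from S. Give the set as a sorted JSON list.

Compute FIRST by fixpoint:
round 1:
  A via A→c c: +{c}
  S via S→A S c: +{c}
  FIRST(S)={c}  FIRST(A)={c}
round 2: — fixpoint
  FIRST(S)={c}  FIRST(A)={c}

Compute FOLLOW by fixpoint:
initialize: $ ∈ FOLLOW(S)
[1]
  S→A S c: FOLLOW(A) ⊇ FIRST(S) = {c}; new: +{c}
  S→A S c: FOLLOW(S) ⊇ FIRST(c) = {c}; new: +{c}
  S: {$,c}  A: {c}
[2] done
  S: {$,c}  A: {c}

FOLLOW(A) = ["c"]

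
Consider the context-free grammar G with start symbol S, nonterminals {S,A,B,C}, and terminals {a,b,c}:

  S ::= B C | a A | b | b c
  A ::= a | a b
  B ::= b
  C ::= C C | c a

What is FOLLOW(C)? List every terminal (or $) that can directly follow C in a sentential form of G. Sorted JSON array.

FIRST sets, iterate to fixpoint:
[1]
  A via A→a: +{a}
  B via B→b: +{b}
  C via C→c a: +{c}
  S via S→B C: +{b}
  S via S→a A: +{a}
  FIRST[S]={a,b}  FIRST[A]={a}  FIRST[B]={b}  FIRST[C]={c}
[2] — fixpoint
  FIRST[S]={a,b}  FIRST[A]={a}  FIRST[B]={b}  FIRST[C]={c}

FOLLOW iteration:
FOLLOW(S) := {$}
round 1:
  C→C C: FOLLOW(C) ⊇ FIRST(C) = {c}; new: +{c}
  S→B C: FOLLOW(B) ⊇ FIRST(C) = {c}; new: +{c}
  S→B C: FOLLOW(C) ⊇ FOLLOW(S) ⊇ {$}; new: +{$}
  S→a A: FOLLOW(A) ⊇ FOLLOW(S) ⊇ {$}; new: +{$}
  FOLLOW[S]={$}  FOLLOW[A]={$}  FOLLOW[B]={c}  FOLLOW[C]={$,c}
round 2: (stable)
  FOLLOW[S]={$}  FOLLOW[A]={$}  FOLLOW[B]={c}  FOLLOW[C]={$,c}

FOLLOW(C) = ["$", "c"]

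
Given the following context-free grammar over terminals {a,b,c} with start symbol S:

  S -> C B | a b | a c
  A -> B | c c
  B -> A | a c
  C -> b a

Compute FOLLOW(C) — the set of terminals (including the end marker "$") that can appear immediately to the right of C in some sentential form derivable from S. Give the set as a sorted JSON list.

FIRST sets, iterate to fixpoint:
iter 1:
  A via A→c c: +{c}
  B via B→A: +{c}
  B via B→a c: +{a}
  C via C→b a: +{b}
  S via S→C B: +{b}
  S via S→a b: +{a}
  FIRST[S]={a,b}  FIRST[A]={c}  FIRST[B]={a,c}  FIRST[C]={b}
iter 2:
  A via A→B: +{a}
  FIRST[S]={a,b}  FIRST[A]={a,c}  FIRST[B]={a,c}  FIRST[C]={b}
iter 3: (no change)
  FIRST[S]={a,b}  FIRST[A]={a,c}  FIRST[B]={a,c}  FIRST[C]={b}

Compute FOLLOW by fixpoint:
initialize: $ ∈ FOLLOW(S)
pass 1:
  S→C B: FOLLOW(C) ⊇ FIRST(B) = {a,c}; new: +{a,c}
  S→C B: FOLLOW(B) ⊇ FOLLOW(S) ⊇ {$}; new: +{$}
  FOLLOW[S]={$}  FOLLOW[A]={}  FOLLOW[B]={$}  FOLLOW[C]={a,c}
pass 2:
  B→A: FOLLOW(A) ⊇ FOLLOW(B) ⊇ {$}; new: +{$}
  FOLLOW[S]={$}  FOLLOW[A]={$}  FOLLOW[B]={$}  FOLLOW[C]={a,c}
pass 3: done
  FOLLOW[S]={$}  FOLLOW[A]={$}  FOLLOW[B]={$}  FOLLOW[C]={a,c}

FOLLOW(C) = ["a", "c"]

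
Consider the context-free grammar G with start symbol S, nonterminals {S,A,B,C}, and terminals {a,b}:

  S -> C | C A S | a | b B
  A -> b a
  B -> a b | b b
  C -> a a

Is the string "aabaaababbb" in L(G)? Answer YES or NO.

Convert to CNF:
  S -> C X2 | T0 B | T1 T1 | a
  A -> T0 T1
  B -> T0 T0 | T1 T0
  C -> T1 T1
  T0 -> b
  T1 -> a
  X2 -> A S

CYK fill:
  cell(0,0) a: {S,T1}  orig:{S}
  cell(1,1) a: {S,T1}  orig:{S}
  cell(2,2) b: {T0}  orig:{}
  cell(3,3) a: {S,T1}  orig:{S}
  cell(4,4) a: {S,T1}  orig:{S}
  cell(5,5) a: {S,T1}  orig:{S}
  cell(6,6) b: {T0}  orig:{}
  cell(7,7) a: {S,T1}  orig:{S}
  cell(8,8) b: {T0}  orig:{}
  cell(9,9) b: {T0}  orig:{}
  cell(10,10) b: {T0}  orig:{}
  cell(0,1) aa: {C,S}
  cell(1,2) ab: {B}
  cell(2,3) ba: {A}
  cell(3,4) aa: {C,S}
  cell(4,5) aa: {C,S}
  cell(5,6) ab: {B}
  cell(6,7) ba: {A}
  cell(7,8) ab: {B}
  cell(8,9) bb: {B}
  cell(9,10) bb: {B}
  cell(0,2) aab: ∅
  cell(1,3) aba: ∅
  cell(2,4) baa: {X2}  orig:{}
  cell(3,5) aaa: ∅
  cell(4,6) aab: ∅
  cell(5,7) aba: ∅
  cell(6,8) bab: {S}
  cell(7,9) abb: ∅
  cell(8,10) bbb: {S}
  cell(0,3) aaba: ∅
  cell(1,4) abaa: ∅
  cell(2,5) baaa: {X2}  orig:{}
  cell(3,6) aaab: ∅
  cell(4,7) aaba: ∅
  cell(5,8) abab: ∅
  cell(6,9) babb: ∅
  cell(7,10) abbb: ∅
  cell(0,4) aabaa: {S}
  cell(1,5) abaaa: ∅
  cell(2,6) baaab: ∅
  cell(3,7) aaaba: ∅
  cell(4,8) aabab: ∅
  cell(5,9) ababb: ∅
  cell(6,10) babbb: {X2}  orig:{}
  cell(0,5) aabaaa: {S}
  cell(1,6) abaaab: ∅
  cell(2,7) baaaba: ∅
  cell(3,8) aaabab: ∅
  cell(4,9) aababb: ∅
  cell(5,10) ababbb: ∅
  cell(0,6) aabaaab: ∅
  cell(1,7) abaaaba: ∅
  cell(2,8) baaabab: ∅
  cell(3,9) aaababb: ∅
  cell(4,10) aababbb: {S}
  cell(0,7) aabaaaba: ∅
  cell(1,8) abaaabab: ∅
  cell(2,9) baaababb: ∅
  cell(3,10) aaababbb: ∅
  cell(0,8) aabaaabab: ∅
  cell(1,9) abaaababb: ∅
  cell(2,10) baaababbb: {X2}  orig:{}
  cell(0,9) aabaaababb: ∅
  cell(1,10) abaaababbb: ∅
  cell(0,10) aabaaababbb: {S}

S ∈ T[0,10] ⇒ YES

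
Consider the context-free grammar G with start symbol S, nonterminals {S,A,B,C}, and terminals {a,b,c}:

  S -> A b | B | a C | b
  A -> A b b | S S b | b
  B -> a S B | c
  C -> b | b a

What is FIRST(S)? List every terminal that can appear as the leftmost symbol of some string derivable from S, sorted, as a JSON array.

FIRST sets, iterate to fixpoint:
pass 1:
  A via A→b: +{b}
  B via B→a S B: +{a}
  B via B→c: +{c}
  C via C→b: +{b}
  S via S→A b: +{b}
  S via S→B: +{a,c}
  FIRST[S]={a,b,c}  FIRST[A]={b}  FIRST[B]={a,c}  FIRST[C]={b}
pass 2:
  A via A→S S b: +{a,c}
  FIRST[S]={a,b,c}  FIRST[A]={a,b,c}  FIRST[B]={a,c}  FIRST[C]={b}
pass 3: — fixpoint
  FIRST[S]={a,b,c}  FIRST[A]={a,b,c}  FIRST[B]={a,c}  FIRST[C]={b}

FIRST(S) = ["a", "b", "c"]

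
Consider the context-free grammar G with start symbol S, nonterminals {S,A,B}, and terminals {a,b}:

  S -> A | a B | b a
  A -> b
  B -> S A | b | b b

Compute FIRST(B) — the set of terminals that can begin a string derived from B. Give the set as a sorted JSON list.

Compute FIRST by fixpoint:
round 1:
  A via A→b: +{b}
  B via B→b: +{b}
  S via S→A: +{b}
  S via S→a B: +{a}
  FIRST(S)={a,b}  FIRST(A)={b}  FIRST(B)={b}
round 2:
  B via B→S A: +{a}
  FIRST(S)={a,b}  FIRST(A)={b}  FIRST(B)={a,b}
round 3: (no change)
  FIRST(S)={a,b}  FIRST(A)={b}  FIRST(B)={a,b}

FIRST(B) = ["a", "b"]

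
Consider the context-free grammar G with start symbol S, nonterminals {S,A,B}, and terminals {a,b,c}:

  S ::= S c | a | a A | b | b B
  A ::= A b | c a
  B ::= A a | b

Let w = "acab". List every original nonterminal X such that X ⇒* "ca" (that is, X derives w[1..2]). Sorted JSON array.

CNF form of G:
  S -> S T1 | T0 B | T2 A | a | b
  A -> A T0 | T1 T2
  B -> A T2 | b
  T0 -> b
  T1 -> c
  T2 -> a

Fill CYK table bottom-up — only the sub-triangle for w[1..2]:
  [1..1]={T1}  "c"  orig:{}
  [2..2]={S,T2}  "a"  orig:{S}
  [1..2]={A}  "ca"

Original NTs in T[1,2] deriving "ca": ["A"]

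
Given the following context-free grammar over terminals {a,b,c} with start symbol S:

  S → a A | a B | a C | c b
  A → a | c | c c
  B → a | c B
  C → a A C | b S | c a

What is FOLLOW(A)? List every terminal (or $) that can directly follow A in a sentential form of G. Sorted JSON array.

FIRST sets, iterate to fixpoint:
[1]
  A via A→a: +{a}
  A via A→c: +{c}
  B via B→a: +{a}
  B via B→c B: +{c}
  C via C→a A C: +{a}
  C via C→b S: +{b}
  C via C→c a: +{c}
  S via S→a A: +{a}
  S via S→c b: +{c}
  FIRST[S]={a,c}  FIRST[A]={a,c}  FIRST[B]={a,c}  FIRST[C]={a,b,c}
[2] — fixpoint
  FIRST[S]={a,c}  FIRST[A]={a,c}  FIRST[B]={a,c}  FIRST[C]={a,b,c}

FOLLOW iteration:
initialize: $ ∈ FOLLOW(S)
round 1:
  C→a A C: FOLLOW(A) ⊇ FIRST(C) = {a,b,c}; new: +{a,b,c}
  S→a A: FOLLOW(A) ⊇ FOLLOW(S) ⊇ {$}; new: +{$}
  S→a B: FOLLOW(B) ⊇ FOLLOW(S) ⊇ {$}; new: +{$}
  S→a C: FOLLOW(C) ⊇ FOLLOW(S) ⊇ {$}; new: +{$}
  FOLLOW(S)={$}  FOLLOW(A)={$,a,b,c}  FOLLOW(B)={$}  FOLLOW(C)={$}
round 2: (no change)
  FOLLOW(S)={$}  FOLLOW(A)={$,a,b,c}  FOLLOW(B)={$}  FOLLOW(C)={$}

FOLLOW(A) = ["$", "a", "b", "c"]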